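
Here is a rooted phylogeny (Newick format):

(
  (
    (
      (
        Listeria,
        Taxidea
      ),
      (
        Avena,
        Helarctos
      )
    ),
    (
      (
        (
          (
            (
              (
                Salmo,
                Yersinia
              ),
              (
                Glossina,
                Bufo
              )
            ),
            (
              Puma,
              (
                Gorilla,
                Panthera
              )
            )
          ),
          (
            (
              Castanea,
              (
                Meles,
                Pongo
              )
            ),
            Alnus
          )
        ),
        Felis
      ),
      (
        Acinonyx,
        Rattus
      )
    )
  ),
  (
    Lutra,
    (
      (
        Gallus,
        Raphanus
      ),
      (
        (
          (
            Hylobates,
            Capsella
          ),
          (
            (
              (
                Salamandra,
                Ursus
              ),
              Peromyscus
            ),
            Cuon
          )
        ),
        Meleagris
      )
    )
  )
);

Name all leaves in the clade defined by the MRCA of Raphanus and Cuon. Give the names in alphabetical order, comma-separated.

Tracing Raphanus: it sits inside (Gallus,Raphanus).
Tracing Cuon: it sits inside (((Salamandra,Ursus),Peromyscus),Cuon).
The smallest clade enclosing both is ((Gallus,Raphanus),(((Hylobates,Capsella),(((Salamandra,Ursus),Peromyscus),Cuon)),Meleagris)); the answer is its 9 terminal taxa in alphabetical order.

Capsella, Cuon, Gallus, Hylobates, Meleagris, Peromyscus, Raphanus, Salamandra, Ursus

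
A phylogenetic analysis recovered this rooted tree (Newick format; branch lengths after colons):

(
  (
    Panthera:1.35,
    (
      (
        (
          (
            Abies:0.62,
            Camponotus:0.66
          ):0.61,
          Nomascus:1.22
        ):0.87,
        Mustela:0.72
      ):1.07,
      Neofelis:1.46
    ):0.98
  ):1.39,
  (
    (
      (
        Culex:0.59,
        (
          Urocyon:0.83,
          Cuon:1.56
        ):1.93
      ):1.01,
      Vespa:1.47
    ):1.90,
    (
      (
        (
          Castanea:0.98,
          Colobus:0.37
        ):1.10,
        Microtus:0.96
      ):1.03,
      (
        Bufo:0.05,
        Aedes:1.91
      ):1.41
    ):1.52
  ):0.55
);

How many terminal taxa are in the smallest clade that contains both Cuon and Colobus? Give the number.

9

The MRCA of Cuon and Colobus is the node subtending (((Culex,(Urocyon,Cuon)),Vespa),(((Castanea,Colobus),Microtus),(Bufo,Aedes))).
That clade contains 9 terminal taxa: Aedes, Bufo, Castanea, Colobus, Culex, Cuon, Microtus, Urocyon, Vespa.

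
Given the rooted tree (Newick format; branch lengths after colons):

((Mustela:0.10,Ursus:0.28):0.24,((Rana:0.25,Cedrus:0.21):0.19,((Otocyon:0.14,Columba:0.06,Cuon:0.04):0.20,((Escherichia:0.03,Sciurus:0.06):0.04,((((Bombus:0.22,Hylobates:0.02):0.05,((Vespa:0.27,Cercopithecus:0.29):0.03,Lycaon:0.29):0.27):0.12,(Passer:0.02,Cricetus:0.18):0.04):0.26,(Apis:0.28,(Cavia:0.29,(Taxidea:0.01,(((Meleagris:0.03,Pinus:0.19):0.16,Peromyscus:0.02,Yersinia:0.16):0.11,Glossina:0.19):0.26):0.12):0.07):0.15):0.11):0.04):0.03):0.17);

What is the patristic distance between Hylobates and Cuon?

0.84

The path runs Hylobates → … → MRCA → … → Cuon; the MRCA is the node subtending ((Otocyon,Columba,Cuon),((Escherichia,Sciurus),((((Bombus,Hylobates),((Vespa,Cercopithecus),Lycaon)),(Passer,Cricetus)),(Apis,(Cavia,(Taxidea,(((Meleagris,Pinus),Peromyscus,Yersinia),Glossina))))))).
Branch lengths along that path: 0.02 + 0.05 + 0.12 + 0.26 + 0.11 + 0.04 + 0.20 + 0.04 = 0.84.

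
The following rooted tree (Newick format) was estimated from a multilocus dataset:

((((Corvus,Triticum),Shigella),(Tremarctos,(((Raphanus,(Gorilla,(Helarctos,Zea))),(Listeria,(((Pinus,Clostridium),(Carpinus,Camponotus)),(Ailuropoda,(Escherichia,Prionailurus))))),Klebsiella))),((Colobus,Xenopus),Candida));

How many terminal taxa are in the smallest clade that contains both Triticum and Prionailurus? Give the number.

17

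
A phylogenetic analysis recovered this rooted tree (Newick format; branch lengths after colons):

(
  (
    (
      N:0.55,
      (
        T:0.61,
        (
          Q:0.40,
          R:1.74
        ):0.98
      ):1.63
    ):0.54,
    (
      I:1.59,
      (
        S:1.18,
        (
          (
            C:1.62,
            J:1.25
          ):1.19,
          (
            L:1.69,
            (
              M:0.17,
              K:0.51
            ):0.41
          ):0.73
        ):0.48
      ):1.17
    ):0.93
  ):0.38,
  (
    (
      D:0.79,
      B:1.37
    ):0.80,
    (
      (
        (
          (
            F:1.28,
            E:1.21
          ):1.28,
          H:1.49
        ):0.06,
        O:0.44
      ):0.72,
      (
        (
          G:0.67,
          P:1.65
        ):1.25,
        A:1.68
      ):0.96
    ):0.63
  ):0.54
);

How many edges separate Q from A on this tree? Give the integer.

The MRCA of Q and A is the root of the tree.
From Q up to that node: 5 branches. From A up to the same node: 4 branches. Total: 5 + 4 = 9.

9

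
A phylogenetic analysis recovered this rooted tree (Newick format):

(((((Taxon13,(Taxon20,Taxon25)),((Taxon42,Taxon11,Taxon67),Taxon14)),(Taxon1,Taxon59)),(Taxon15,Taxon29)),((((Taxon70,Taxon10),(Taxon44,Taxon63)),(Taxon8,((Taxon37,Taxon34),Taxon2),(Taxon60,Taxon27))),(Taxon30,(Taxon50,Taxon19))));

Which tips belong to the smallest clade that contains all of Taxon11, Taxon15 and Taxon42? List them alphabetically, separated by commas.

Taxon1, Taxon11, Taxon13, Taxon14, Taxon15, Taxon20, Taxon25, Taxon29, Taxon42, Taxon59, Taxon67

Tracing Taxon11: it sits inside (Taxon42,Taxon11,Taxon67).
Tracing Taxon15: it sits inside (Taxon15,Taxon29).
Tracing Taxon42: it sits inside (Taxon42,Taxon11,Taxon67).
The smallest clade enclosing all 3 is ((((Taxon13,(Taxon20,Taxon25)),((Taxon42,Taxon11,Taxon67),Taxon14)),(Taxon1,Taxon59)),(Taxon15,Taxon29)); the answer is its 11 terminal taxa in alphabetical order.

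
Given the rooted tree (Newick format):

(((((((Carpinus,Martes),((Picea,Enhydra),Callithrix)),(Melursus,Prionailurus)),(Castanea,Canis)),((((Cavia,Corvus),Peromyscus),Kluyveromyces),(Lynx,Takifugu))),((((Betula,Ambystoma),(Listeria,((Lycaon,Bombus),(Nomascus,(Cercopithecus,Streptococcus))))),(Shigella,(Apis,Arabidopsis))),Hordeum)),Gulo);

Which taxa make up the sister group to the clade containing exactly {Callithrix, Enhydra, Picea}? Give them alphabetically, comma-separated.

The clade containing exactly {Callithrix, Enhydra, Picea} attaches to the tree at the node subtending ((Carpinus,Martes),((Picea,Enhydra),Callithrix)).
The other lineage descending from that same node — the sister group — is (Carpinus,Martes); its 2 tips in alphabetical order are the answer.

Carpinus, Martes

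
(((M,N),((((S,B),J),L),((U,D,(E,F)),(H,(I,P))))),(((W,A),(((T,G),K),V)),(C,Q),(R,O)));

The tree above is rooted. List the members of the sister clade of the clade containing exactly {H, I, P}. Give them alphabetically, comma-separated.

The clade containing exactly {H, I, P} attaches to the tree at the node subtending ((U,D,(E,F)),(H,(I,P))).
The other lineage descending from that same node — the sister group — is (U,D,(E,F)); its 4 tips in alphabetical order are the answer.

D, E, F, U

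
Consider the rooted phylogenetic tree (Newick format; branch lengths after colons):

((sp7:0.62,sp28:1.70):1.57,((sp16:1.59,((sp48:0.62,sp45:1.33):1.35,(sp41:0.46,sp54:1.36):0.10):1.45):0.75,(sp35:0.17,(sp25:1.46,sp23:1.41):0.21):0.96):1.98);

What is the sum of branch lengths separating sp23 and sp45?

7.46

The path runs sp23 → … → MRCA → … → sp45; the MRCA is the node subtending ((sp16,((sp48,sp45),(sp41,sp54))),(sp35,(sp25,sp23))).
Branch lengths along that path: 1.41 + 0.21 + 0.96 + 0.75 + 1.45 + 1.35 + 1.33 = 7.46.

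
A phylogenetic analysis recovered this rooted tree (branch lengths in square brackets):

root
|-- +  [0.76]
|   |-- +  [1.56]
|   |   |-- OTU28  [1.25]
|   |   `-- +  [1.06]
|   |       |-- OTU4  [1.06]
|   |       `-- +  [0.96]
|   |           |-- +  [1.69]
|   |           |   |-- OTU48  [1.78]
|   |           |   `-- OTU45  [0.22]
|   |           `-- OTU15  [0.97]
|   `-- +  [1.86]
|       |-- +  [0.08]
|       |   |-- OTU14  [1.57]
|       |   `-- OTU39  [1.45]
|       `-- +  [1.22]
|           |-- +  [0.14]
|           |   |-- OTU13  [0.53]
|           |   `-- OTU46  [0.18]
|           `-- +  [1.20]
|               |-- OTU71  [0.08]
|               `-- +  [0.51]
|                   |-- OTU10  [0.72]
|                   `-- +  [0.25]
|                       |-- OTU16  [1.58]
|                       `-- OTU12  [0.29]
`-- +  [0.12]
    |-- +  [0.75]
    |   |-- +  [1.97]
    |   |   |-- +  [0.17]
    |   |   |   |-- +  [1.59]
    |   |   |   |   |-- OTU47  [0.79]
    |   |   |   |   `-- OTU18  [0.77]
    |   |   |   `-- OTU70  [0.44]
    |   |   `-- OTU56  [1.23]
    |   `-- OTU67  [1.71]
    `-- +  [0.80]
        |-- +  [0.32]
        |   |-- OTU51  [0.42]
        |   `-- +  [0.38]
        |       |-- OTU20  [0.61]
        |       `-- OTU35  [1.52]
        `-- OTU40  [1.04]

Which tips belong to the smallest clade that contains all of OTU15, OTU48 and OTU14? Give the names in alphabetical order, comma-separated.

Tracing OTU15: it sits inside ((OTU48,OTU45),OTU15).
Tracing OTU48: it sits inside (OTU48,OTU45).
Tracing OTU14: it sits inside (OTU14,OTU39).
The smallest clade enclosing all 3 is ((OTU28,(OTU4,((OTU48,OTU45),OTU15))),((OTU14,OTU39),((OTU13,OTU46),(OTU71,(OTU10,(OTU16,OTU12)))))); the answer is its 13 terminal taxa in alphabetical order.

OTU10, OTU12, OTU13, OTU14, OTU15, OTU16, OTU28, OTU39, OTU4, OTU45, OTU46, OTU48, OTU71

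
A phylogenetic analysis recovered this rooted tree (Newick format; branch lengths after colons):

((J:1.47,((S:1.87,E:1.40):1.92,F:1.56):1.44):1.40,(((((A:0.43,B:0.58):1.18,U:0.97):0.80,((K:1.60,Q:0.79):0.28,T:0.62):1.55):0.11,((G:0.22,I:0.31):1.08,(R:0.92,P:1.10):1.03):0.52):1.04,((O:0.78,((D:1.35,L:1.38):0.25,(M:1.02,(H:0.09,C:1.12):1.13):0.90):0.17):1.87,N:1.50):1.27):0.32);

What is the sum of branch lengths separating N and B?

6.48

The path runs N → … → MRCA → … → B; the MRCA is the node subtending (((((A,B),U),((K,Q),T)),((G,I),(R,P))),((O,((D,L),(M,(H,C)))),N)).
Branch lengths along that path: 1.50 + 1.27 + 1.04 + 0.11 + 0.80 + 1.18 + 0.58 = 6.48.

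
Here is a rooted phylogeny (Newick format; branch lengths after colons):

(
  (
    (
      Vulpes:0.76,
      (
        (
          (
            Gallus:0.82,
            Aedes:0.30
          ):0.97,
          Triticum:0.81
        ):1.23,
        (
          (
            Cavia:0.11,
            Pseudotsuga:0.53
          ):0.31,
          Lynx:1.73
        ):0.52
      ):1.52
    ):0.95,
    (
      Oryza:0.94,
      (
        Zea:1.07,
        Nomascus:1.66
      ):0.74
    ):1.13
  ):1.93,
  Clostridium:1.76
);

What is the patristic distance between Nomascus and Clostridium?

The path runs Nomascus → … → MRCA → … → Clostridium; the MRCA is the root of the tree.
Branch lengths along that path: 1.66 + 0.74 + 1.13 + 1.93 + 1.76 = 7.22.

7.22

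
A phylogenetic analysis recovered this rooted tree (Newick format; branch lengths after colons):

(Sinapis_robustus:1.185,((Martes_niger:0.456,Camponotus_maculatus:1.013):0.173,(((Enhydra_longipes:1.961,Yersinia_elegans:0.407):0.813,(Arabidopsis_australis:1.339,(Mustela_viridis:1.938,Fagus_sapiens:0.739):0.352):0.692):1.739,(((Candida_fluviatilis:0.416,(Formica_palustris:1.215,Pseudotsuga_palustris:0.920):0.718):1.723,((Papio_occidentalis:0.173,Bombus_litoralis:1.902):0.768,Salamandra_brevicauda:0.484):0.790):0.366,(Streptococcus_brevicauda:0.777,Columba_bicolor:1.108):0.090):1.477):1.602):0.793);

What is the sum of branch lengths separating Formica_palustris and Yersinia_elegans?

8.458

The path runs Formica_palustris → … → MRCA → … → Yersinia_elegans; the MRCA is the node subtending (((Enhydra_longipes,Yersinia_elegans),(Arabidopsis_australis,(Mustela_viridis,Fagus_sapiens))),(((Candida_fluviatilis,(Formica_palustris,Pseudotsuga_palustris)),((Papio_occidentalis,Bombus_litoralis),Salamandra_brevicauda)),(Streptococcus_brevicauda,Columba_bicolor))).
Branch lengths along that path: 1.215 + 0.718 + 1.723 + 0.366 + 1.477 + 1.739 + 0.813 + 0.407 = 8.458.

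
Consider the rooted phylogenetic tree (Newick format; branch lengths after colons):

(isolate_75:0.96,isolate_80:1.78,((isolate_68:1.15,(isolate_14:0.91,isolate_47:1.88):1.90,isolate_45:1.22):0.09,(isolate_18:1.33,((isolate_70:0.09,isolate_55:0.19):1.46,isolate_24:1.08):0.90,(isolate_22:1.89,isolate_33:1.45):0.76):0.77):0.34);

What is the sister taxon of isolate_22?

isolate_22 attaches to the tree at the node subtending (isolate_22,isolate_33).
The other lineage descending from that same node — the sister group — is the single tip isolate_33.

isolate_33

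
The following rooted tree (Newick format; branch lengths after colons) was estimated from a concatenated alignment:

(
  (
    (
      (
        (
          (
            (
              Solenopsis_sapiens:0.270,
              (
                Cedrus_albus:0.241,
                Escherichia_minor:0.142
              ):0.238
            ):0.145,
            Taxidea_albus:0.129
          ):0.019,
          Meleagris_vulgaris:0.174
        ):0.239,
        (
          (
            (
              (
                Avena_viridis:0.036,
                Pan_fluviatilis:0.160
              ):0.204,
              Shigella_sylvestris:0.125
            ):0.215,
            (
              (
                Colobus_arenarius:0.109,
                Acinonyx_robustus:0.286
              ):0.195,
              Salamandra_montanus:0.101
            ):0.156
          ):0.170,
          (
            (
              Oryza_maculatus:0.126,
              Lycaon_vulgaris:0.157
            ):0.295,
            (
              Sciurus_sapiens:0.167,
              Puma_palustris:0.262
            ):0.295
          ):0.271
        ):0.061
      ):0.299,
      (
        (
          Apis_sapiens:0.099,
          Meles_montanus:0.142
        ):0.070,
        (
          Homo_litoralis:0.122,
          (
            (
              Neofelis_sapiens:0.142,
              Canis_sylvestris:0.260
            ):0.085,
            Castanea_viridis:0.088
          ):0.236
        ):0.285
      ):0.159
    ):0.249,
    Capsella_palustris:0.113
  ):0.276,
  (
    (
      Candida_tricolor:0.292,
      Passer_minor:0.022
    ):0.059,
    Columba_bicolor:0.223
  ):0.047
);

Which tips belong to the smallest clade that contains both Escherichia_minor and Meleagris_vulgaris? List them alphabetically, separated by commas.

Cedrus_albus, Escherichia_minor, Meleagris_vulgaris, Solenopsis_sapiens, Taxidea_albus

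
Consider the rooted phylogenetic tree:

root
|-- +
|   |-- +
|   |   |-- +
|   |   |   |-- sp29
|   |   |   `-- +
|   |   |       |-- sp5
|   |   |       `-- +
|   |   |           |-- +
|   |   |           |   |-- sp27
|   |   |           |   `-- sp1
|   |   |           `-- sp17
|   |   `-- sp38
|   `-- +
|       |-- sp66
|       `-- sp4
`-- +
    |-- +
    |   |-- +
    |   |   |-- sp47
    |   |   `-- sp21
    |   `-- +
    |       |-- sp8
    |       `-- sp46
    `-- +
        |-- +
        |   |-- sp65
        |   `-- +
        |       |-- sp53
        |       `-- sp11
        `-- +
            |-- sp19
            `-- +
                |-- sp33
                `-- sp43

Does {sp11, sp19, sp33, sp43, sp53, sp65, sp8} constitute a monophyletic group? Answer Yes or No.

No

The MRCA of the listed taxa subtends (((sp47,sp21),(sp8,sp46)),((sp65,(sp53,sp11)),(sp19,(sp33,sp43)))).
That clade also contains sp21, sp46, sp47, which are not in the proposed group, so the group is not monophyletic.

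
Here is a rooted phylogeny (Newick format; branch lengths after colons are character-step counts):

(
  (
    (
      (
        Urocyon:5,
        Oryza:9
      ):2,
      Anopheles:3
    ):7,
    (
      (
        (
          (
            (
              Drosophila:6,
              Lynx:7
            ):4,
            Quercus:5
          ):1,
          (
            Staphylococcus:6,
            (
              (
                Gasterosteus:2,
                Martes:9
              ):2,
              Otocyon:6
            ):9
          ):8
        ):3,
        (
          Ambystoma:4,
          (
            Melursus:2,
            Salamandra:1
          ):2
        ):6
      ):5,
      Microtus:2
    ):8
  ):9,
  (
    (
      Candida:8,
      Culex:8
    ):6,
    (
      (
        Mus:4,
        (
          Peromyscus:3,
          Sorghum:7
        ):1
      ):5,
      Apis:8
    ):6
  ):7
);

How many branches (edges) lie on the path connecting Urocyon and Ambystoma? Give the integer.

7

The MRCA of Urocyon and Ambystoma is the node subtending (((Urocyon,Oryza),Anopheles),(((((Drosophila,Lynx),Quercus),(Staphylococcus,((Gasterosteus,Martes),Otocyon))),(Ambystoma,(Melursus,Salamandra))),Microtus)).
From Urocyon up to that node: 3 branches. From Ambystoma up to the same node: 4 branches. Total: 3 + 4 = 7.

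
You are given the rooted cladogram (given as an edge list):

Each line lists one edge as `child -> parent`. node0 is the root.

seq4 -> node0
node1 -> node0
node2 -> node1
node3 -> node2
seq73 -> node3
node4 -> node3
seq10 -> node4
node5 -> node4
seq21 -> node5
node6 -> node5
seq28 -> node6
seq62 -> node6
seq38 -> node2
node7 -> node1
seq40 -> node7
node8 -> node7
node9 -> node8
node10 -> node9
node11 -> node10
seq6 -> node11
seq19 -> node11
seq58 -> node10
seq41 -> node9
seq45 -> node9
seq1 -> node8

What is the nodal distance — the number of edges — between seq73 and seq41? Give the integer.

7

The MRCA of seq73 and seq41 is the node subtending (((seq73,(seq10,(seq21,(seq28,seq62)))),seq38),(seq40,((((seq6,seq19),seq58),seq41,seq45),seq1))).
From seq73 up to that node: 3 branches. From seq41 up to the same node: 4 branches. Total: 3 + 4 = 7.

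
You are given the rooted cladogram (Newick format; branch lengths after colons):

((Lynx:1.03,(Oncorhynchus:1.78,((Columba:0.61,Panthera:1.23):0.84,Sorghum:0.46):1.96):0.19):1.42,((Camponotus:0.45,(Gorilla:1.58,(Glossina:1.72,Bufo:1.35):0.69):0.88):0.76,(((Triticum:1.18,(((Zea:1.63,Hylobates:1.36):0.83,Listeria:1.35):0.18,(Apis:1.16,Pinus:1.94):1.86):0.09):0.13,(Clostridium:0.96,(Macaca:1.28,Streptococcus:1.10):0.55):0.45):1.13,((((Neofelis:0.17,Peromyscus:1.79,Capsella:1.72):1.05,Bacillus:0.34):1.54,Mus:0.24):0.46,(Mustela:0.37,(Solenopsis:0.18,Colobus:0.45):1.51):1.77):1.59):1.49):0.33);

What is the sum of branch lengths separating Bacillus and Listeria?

6.81

The path runs Bacillus → … → MRCA → … → Listeria; the MRCA is the node subtending (((Triticum,(((Zea,Hylobates),Listeria),(Apis,Pinus))),(Clostridium,(Macaca,Streptococcus))),((((Neofelis,Peromyscus,Capsella),Bacillus),Mus),(Mustela,(Solenopsis,Colobus)))).
Branch lengths along that path: 0.34 + 1.54 + 0.46 + 1.59 + 1.13 + 0.13 + 0.09 + 0.18 + 1.35 = 6.81.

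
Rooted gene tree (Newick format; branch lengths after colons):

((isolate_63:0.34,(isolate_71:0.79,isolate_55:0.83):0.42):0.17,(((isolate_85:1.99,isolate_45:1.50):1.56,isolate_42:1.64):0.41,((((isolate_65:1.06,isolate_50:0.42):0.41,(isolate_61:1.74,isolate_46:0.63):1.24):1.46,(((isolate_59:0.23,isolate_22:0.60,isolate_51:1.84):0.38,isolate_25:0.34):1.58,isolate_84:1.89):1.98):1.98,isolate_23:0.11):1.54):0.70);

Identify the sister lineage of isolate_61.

isolate_61 attaches to the tree at the node subtending (isolate_61,isolate_46).
The other lineage descending from that same node — the sister group — is the single tip isolate_46.

isolate_46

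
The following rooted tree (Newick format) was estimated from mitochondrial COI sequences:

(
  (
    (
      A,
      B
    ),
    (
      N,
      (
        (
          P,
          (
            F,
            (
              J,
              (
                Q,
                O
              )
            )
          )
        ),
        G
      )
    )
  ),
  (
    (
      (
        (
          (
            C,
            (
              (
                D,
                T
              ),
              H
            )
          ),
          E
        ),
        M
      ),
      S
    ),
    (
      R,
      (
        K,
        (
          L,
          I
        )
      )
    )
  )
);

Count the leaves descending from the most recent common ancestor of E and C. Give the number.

5

The MRCA of E and C is the node subtending ((C,((D,T),H)),E).
That clade contains 5 terminal taxa: C, D, E, H, T.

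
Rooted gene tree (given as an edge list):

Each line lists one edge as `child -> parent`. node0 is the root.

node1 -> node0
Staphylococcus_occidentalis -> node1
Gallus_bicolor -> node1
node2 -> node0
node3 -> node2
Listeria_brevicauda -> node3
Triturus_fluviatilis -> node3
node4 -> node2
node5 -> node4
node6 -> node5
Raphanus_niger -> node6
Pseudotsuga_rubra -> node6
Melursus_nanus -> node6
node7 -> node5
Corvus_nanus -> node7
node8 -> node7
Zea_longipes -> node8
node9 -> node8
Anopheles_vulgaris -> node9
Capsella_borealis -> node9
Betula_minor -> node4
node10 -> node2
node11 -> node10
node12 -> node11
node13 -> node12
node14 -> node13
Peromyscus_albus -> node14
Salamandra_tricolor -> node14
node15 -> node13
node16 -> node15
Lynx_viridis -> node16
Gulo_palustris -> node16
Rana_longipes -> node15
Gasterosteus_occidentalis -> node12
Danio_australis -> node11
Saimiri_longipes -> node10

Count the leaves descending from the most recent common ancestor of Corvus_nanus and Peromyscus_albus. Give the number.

The MRCA of Corvus_nanus and Peromyscus_albus is the node subtending ((Listeria_brevicauda,Triturus_fluviatilis),(((Raphanus_niger,Pseudotsuga_rubra,Melursus_nanus),(Corvus_nanus,(Zea_longipes,(Anopheles_vulgaris,Capsella_borealis)))),Betula_minor),(((((Peromyscus_albus,Salamandra_tricolor),((Lynx_viridis,Gulo_palustris),Rana_longipes)),Gasterosteus_occidentalis),Danio_australis),Saimiri_longipes)).
That clade contains 18 terminal taxa: Anopheles_vulgaris, Betula_minor, Capsella_borealis, Corvus_nanus, Danio_australis, Gasterosteus_occidentalis, Gulo_palustris, Listeria_brevicauda, Lynx_viridis, Melursus_nanus, Peromyscus_albus, Pseudotsuga_rubra, Rana_longipes, Raphanus_niger, Saimiri_longipes, Salamandra_tricolor, Triturus_fluviatilis, Zea_longipes.

18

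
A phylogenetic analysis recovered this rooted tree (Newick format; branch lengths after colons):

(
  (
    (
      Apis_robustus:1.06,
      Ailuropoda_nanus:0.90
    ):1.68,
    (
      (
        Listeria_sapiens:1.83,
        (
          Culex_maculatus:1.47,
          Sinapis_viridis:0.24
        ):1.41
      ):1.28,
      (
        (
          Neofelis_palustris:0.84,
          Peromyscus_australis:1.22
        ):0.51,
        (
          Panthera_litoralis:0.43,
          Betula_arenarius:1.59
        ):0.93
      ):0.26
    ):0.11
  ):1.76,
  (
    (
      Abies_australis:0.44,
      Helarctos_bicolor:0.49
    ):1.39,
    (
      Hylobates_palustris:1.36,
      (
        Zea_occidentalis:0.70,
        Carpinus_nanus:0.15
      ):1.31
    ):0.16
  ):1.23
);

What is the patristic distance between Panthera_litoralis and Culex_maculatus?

The path runs Panthera_litoralis → … → MRCA → … → Culex_maculatus; the MRCA is the node subtending ((Listeria_sapiens,(Culex_maculatus,Sinapis_viridis)),((Neofelis_palustris,Peromyscus_australis),(Panthera_litoralis,Betula_arenarius))).
Branch lengths along that path: 0.43 + 0.93 + 0.26 + 1.28 + 1.41 + 1.47 = 5.78.

5.78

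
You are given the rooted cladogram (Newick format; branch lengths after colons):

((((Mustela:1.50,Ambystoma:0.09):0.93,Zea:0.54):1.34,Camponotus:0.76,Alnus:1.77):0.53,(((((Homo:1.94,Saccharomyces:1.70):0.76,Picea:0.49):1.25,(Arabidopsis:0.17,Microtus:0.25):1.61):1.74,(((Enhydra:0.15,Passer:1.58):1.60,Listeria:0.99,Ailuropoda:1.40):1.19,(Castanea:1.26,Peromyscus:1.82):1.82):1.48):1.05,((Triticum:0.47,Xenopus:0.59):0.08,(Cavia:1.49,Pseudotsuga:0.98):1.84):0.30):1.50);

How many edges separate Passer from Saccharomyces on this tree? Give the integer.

The MRCA of Passer and Saccharomyces is the node subtending ((((Homo,Saccharomyces),Picea),(Arabidopsis,Microtus)),(((Enhydra,Passer),Listeria,Ailuropoda),(Castanea,Peromyscus))).
From Passer up to that node: 4 branches. From Saccharomyces up to the same node: 4 branches. Total: 4 + 4 = 8.

8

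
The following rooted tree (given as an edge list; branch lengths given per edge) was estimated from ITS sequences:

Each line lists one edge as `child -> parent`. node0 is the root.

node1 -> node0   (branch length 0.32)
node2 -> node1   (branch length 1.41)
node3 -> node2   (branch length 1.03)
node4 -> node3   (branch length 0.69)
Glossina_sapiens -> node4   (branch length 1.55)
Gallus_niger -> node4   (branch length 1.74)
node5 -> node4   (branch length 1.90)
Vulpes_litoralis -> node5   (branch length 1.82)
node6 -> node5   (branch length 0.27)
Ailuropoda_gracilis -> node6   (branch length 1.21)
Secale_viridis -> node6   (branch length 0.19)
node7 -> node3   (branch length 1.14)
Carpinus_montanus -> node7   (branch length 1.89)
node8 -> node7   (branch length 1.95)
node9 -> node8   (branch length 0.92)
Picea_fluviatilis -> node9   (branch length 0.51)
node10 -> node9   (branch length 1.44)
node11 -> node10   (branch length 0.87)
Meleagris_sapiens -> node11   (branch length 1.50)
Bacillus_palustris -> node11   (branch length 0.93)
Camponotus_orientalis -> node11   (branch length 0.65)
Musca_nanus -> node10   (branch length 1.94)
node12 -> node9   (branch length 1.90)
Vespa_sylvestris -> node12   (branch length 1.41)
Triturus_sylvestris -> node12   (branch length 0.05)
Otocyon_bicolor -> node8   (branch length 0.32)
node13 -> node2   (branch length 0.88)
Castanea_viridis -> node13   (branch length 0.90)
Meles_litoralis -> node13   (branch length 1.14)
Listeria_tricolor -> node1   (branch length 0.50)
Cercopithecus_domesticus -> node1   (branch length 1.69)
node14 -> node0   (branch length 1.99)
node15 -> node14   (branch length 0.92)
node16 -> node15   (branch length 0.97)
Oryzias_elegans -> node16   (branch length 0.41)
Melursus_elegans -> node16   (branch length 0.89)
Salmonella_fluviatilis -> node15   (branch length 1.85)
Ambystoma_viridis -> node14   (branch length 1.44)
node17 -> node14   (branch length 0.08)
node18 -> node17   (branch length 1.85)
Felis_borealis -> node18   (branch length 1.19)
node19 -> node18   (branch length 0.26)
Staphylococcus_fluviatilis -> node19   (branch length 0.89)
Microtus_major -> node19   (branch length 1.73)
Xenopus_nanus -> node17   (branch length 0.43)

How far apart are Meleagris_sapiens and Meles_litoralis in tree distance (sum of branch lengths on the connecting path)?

10.87

The path runs Meleagris_sapiens → … → MRCA → … → Meles_litoralis; the MRCA is the node subtending (((Glossina_sapiens,Gallus_niger,(Vulpes_litoralis,(Ailuropoda_gracilis,Secale_viridis))),(Carpinus_montanus,((Picea_fluviatilis,((Meleagris_sapiens,Bacillus_palustris,Camponotus_orientalis),Musca_nanus),(Vespa_sylvestris,Triturus_sylvestris)),Otocyon_bicolor))),(Castanea_viridis,Meles_litoralis)).
Branch lengths along that path: 1.50 + 0.87 + 1.44 + 0.92 + 1.95 + 1.14 + 1.03 + 0.88 + 1.14 = 10.87.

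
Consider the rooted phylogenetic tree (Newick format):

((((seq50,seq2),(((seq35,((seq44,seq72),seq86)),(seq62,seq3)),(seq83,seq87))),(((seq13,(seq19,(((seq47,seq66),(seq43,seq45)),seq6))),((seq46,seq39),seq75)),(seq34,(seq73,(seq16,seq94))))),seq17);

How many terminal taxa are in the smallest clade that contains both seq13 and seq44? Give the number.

24

The MRCA of seq13 and seq44 is the node subtending (((seq50,seq2),(((seq35,((seq44,seq72),seq86)),(seq62,seq3)),(seq83,seq87))),(((seq13,(seq19,(((seq47,seq66),(seq43,seq45)),seq6))),((seq46,seq39),seq75)),(seq34,(seq73,(seq16,seq94))))).
That clade contains 24 terminal taxa: seq13, seq16, seq19, seq2, seq3, seq34, seq35, seq39, seq43, seq44, seq45, seq46, seq47, seq50, seq6, seq62, seq66, seq72, seq73, seq75, seq83, seq86, seq87, seq94.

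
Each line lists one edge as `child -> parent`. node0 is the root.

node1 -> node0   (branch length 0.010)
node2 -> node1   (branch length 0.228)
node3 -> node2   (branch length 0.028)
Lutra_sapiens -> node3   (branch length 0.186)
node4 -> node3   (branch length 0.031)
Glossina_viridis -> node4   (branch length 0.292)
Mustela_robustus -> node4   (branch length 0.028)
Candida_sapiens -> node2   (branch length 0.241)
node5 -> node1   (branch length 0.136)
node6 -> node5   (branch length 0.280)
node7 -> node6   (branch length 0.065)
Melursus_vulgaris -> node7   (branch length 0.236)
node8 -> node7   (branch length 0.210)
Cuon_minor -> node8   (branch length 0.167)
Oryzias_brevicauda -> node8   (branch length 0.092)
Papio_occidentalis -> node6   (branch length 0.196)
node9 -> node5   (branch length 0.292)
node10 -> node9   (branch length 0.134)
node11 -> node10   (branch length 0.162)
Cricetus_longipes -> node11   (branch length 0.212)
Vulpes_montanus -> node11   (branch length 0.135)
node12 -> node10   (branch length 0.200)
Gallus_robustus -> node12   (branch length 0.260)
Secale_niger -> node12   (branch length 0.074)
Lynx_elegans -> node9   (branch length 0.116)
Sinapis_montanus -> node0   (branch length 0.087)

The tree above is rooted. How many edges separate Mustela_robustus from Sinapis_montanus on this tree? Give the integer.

6

The MRCA of Mustela_robustus and Sinapis_montanus is the root of the tree.
From Mustela_robustus up to that node: 5 branches. From Sinapis_montanus up to the same node: 1 branch. Total: 5 + 1 = 6.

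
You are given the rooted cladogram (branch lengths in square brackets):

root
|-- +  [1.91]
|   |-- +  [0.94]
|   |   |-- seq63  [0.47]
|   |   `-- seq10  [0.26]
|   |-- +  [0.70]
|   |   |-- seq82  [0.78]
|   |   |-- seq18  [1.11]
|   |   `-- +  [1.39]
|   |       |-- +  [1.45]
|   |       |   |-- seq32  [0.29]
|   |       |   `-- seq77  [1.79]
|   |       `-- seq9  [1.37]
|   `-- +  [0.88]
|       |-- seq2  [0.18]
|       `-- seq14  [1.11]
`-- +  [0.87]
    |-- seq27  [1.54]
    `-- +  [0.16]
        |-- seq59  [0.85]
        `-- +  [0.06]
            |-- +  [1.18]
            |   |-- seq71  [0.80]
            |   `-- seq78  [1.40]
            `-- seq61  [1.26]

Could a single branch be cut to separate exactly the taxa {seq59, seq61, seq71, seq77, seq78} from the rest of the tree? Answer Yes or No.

No

The MRCA of the listed taxa is the root, so the smallest clade containing them is the whole tree.
That clade also contains seq10, seq14, seq18, seq2, seq27, seq32, seq63, seq82, seq9, which are not in the proposed group, so the group is not monophyletic.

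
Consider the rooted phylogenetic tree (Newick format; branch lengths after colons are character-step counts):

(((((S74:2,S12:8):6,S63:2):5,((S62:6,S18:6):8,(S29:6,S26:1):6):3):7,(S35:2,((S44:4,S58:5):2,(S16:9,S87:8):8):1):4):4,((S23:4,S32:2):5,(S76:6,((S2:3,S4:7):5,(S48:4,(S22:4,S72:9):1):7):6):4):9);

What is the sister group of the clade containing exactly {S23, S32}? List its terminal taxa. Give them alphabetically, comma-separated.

S2, S22, S4, S48, S72, S76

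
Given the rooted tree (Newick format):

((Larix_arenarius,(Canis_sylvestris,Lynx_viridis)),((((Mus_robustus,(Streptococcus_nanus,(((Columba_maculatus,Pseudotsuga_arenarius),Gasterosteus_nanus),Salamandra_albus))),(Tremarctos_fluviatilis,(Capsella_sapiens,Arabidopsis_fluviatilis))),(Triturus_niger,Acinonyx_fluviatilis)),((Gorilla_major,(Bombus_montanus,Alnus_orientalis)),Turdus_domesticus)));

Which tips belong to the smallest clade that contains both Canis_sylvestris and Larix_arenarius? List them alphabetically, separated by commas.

Canis_sylvestris, Larix_arenarius, Lynx_viridis

Tracing Canis_sylvestris: it sits inside (Canis_sylvestris,Lynx_viridis).
Tracing Larix_arenarius: it sits inside (Larix_arenarius,(Canis_sylvestris,Lynx_viridis)).
The smallest clade enclosing both is (Larix_arenarius,(Canis_sylvestris,Lynx_viridis)); the answer is its 3 terminal taxa in alphabetical order.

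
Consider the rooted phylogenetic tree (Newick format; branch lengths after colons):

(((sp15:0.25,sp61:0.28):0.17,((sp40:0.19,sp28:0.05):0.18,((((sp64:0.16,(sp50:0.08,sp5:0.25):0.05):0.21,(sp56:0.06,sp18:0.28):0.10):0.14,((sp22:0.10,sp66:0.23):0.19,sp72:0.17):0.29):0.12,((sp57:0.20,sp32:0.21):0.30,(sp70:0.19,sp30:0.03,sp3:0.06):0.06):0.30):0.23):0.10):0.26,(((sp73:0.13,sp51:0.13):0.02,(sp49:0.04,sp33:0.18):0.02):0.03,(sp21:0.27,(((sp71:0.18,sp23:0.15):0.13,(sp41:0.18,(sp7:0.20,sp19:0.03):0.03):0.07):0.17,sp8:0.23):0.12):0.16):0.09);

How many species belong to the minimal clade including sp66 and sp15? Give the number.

The MRCA of sp66 and sp15 is the node subtending ((sp15,sp61),((sp40,sp28),((((sp64,(sp50,sp5)),(sp56,sp18)),((sp22,sp66),sp72)),((sp57,sp32),(sp70,sp30,sp3))))).
That clade contains 17 terminal taxa: sp15, sp18, sp22, sp28, sp3, sp30, sp32, sp40, sp5, sp50, sp56, sp57, sp61, sp64, sp66, sp70, sp72.

17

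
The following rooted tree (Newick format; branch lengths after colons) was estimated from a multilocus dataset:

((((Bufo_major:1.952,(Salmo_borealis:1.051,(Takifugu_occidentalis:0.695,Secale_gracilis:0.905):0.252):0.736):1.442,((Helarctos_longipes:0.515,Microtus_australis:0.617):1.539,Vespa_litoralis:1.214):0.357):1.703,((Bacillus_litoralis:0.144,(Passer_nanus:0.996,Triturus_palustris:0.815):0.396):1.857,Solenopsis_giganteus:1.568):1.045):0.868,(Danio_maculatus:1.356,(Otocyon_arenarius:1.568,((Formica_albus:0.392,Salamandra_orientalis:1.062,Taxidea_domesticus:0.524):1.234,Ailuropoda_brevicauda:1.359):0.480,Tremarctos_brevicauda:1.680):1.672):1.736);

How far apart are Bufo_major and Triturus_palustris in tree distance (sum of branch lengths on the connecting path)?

9.210

The path runs Bufo_major → … → MRCA → … → Triturus_palustris; the MRCA is the node subtending (((Bufo_major,(Salmo_borealis,(Takifugu_occidentalis,Secale_gracilis))),((Helarctos_longipes,Microtus_australis),Vespa_litoralis)),((Bacillus_litoralis,(Passer_nanus,Triturus_palustris)),Solenopsis_giganteus)).
Branch lengths along that path: 1.952 + 1.442 + 1.703 + 1.045 + 1.857 + 0.396 + 0.815 = 9.210.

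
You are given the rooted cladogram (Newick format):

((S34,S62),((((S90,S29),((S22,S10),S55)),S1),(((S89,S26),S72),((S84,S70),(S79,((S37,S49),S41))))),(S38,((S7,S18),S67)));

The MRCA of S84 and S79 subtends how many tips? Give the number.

6

The MRCA of S84 and S79 is the node subtending ((S84,S70),(S79,((S37,S49),S41))).
That clade contains 6 terminal taxa: S37, S41, S49, S70, S79, S84.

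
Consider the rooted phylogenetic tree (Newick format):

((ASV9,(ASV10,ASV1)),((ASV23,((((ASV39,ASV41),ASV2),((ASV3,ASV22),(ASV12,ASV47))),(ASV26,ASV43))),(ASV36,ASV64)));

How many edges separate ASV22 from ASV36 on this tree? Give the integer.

8

The MRCA of ASV22 and ASV36 is the node subtending ((ASV23,((((ASV39,ASV41),ASV2),((ASV3,ASV22),(ASV12,ASV47))),(ASV26,ASV43))),(ASV36,ASV64)).
From ASV22 up to that node: 6 branches. From ASV36 up to the same node: 2 branches. Total: 6 + 2 = 8.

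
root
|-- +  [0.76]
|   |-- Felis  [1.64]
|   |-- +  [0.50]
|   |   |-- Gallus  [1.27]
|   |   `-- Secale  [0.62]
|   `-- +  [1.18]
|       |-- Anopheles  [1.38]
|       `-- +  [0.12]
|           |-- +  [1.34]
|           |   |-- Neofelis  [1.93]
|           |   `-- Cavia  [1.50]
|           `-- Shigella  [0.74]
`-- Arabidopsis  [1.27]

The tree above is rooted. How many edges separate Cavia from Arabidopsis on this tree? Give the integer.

The MRCA of Cavia and Arabidopsis is the root of the tree.
From Cavia up to that node: 5 branches. From Arabidopsis up to the same node: 1 branch. Total: 5 + 1 = 6.

6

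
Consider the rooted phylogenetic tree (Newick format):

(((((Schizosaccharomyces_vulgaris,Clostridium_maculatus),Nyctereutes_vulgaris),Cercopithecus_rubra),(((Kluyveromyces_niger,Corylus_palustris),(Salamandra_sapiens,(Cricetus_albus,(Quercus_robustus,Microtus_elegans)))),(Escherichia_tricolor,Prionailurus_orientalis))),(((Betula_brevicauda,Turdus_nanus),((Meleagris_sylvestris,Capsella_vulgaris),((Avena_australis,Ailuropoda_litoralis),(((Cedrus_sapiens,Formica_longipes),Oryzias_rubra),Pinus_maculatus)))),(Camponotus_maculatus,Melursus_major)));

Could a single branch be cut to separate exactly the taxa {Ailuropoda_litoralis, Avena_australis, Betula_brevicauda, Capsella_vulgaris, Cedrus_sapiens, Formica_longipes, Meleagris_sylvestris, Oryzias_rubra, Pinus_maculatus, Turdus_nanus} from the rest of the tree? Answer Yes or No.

Yes

The most recent common ancestor of these taxa subtends ((Betula_brevicauda,Turdus_nanus),((Meleagris_sylvestris,Capsella_vulgaris),((Avena_australis,Ailuropoda_litoralis),(((Cedrus_sapiens,Formica_longipes),Oryzias_rubra),Pinus_maculatus)))).
That clade has exactly 10 tips — every listed taxon and nothing else — so the group is monophyletic.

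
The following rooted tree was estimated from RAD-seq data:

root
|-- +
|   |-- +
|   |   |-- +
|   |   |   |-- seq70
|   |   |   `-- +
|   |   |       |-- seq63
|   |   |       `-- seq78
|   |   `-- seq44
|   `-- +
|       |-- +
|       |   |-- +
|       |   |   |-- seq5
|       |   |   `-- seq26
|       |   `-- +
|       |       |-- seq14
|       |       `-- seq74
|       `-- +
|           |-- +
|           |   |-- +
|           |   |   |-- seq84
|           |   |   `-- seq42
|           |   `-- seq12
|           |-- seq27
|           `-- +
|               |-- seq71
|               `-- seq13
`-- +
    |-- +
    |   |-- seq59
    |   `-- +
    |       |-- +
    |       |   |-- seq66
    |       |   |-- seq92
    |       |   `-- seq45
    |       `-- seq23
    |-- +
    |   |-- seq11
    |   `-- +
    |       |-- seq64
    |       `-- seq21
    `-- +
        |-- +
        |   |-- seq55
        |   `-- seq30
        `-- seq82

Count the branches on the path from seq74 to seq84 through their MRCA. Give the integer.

7

The MRCA of seq74 and seq84 is the node subtending (((seq5,seq26),(seq14,seq74)),(((seq84,seq42),seq12),seq27,(seq71,seq13))).
From seq74 up to that node: 3 branches. From seq84 up to the same node: 4 branches. Total: 3 + 4 = 7.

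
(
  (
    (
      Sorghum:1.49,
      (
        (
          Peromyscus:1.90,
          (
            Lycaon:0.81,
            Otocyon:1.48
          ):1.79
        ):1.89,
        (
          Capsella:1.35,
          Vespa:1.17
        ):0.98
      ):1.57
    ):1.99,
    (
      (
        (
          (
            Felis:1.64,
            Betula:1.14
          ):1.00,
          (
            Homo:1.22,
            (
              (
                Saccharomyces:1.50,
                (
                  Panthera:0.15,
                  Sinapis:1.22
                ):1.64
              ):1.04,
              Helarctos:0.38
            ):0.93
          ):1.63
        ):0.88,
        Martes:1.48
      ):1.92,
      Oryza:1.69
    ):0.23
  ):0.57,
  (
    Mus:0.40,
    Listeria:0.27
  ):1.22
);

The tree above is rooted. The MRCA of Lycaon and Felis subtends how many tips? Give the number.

15

The MRCA of Lycaon and Felis is the node subtending ((Sorghum,((Peromyscus,(Lycaon,Otocyon)),(Capsella,Vespa))),((((Felis,Betula),(Homo,((Saccharomyces,(Panthera,Sinapis)),Helarctos))),Martes),Oryza)).
That clade contains 15 terminal taxa: Betula, Capsella, Felis, Helarctos, Homo, Lycaon, Martes, Oryza, Otocyon, Panthera, Peromyscus, Saccharomyces, Sinapis, Sorghum, Vespa.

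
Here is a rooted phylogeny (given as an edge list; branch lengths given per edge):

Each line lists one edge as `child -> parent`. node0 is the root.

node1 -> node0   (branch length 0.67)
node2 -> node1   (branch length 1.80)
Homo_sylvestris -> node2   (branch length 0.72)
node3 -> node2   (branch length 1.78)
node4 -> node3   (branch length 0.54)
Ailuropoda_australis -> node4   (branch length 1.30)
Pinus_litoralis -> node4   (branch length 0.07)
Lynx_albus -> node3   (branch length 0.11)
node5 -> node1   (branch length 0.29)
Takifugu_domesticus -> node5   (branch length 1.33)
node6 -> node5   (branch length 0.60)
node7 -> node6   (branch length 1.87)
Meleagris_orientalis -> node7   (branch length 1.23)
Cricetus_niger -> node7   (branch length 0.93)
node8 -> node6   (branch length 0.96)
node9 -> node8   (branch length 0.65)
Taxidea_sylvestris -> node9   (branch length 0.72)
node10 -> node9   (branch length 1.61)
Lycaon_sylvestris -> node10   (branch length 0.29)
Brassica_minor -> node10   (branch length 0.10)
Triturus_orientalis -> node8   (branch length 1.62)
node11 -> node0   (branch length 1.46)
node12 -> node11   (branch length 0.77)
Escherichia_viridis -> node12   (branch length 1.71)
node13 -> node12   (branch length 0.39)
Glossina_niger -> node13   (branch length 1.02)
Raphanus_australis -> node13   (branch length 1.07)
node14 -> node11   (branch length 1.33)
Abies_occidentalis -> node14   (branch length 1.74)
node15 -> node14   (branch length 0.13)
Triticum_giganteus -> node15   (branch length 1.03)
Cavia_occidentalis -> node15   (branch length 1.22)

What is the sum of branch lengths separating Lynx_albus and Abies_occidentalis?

The path runs Lynx_albus → … → MRCA → … → Abies_occidentalis; the MRCA is the root of the tree.
Branch lengths along that path: 0.11 + 1.78 + 1.80 + 0.67 + 1.46 + 1.33 + 1.74 = 8.89.

8.89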